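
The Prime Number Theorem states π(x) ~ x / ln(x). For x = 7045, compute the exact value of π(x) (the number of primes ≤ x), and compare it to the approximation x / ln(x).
π(7045) = 906;  x/ln(x) ≈ 795.14;  relative error ≈ 12.24%.

Directly count primes up to 7045: π(7045) = 906. The PNT approximation gives 7045/ln(7045) ≈ 7045/8.86007 ≈ 795.14. Relative error (π(x) − x/ln(x)) / π(x) ≈ 12.24%; the approximation is known to undercount slightly (Li(x) is a better estimate).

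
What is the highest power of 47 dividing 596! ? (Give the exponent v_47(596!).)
v_47(596!) = 12

Legendre's formula: v_p(n!) = Σ_{k ≥ 1} ⌊n / p^k⌋. For p = 47, n = 596, the terms are:
  ⌊596/47^1⌋ = ⌊596/47⌋ = 12
(the next term ⌊596/47^2⌋ = 0, terminating the sum). Summing: v_47(596!) = 12 = 12.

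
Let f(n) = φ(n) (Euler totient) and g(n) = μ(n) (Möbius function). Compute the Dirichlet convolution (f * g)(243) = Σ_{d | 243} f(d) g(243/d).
(φ * μ)(243) = 108

Divisors of 243: [1, 3, 9, 27, 81, 243]. For each d | 243:
  d = 1: φ(1) · μ(243/1) = 1 · 0 = 0
  d = 3: φ(3) · μ(243/3) = 2 · 0 = 0
  d = 9: φ(9) · μ(243/9) = 6 · 0 = 0
  d = 27: φ(27) · μ(243/27) = 18 · 0 = 0
  d = 81: φ(81) · μ(243/81) = 54 · -1 = -54
  d = 243: φ(243) · μ(243/243) = 162 · 1 = 162
Summing: (φ * μ)(243) = 0 + 0 + 0 + 0 + -54 + 162 = 108.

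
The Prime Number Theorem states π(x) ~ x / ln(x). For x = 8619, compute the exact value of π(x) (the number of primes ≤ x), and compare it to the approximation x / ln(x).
π(8619) = 1072;  x/ln(x) ≈ 951.14;  relative error ≈ 11.27%.

Directly count primes up to 8619: π(8619) = 1072. The PNT approximation gives 8619/ln(8619) ≈ 8619/9.06172 ≈ 951.14. Relative error (π(x) − x/ln(x)) / π(x) ≈ 11.27%; the approximation is known to undercount slightly (Li(x) is a better estimate).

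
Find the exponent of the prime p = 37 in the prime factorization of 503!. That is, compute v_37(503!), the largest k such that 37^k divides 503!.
v_37(503!) = 13

Legendre's formula: v_p(n!) = Σ_{k ≥ 1} ⌊n / p^k⌋. For p = 37, n = 503, the terms are:
  ⌊503/37^1⌋ = ⌊503/37⌋ = 13
(the next term ⌊503/37^2⌋ = 0, terminating the sum). Summing: v_37(503!) = 13 = 13.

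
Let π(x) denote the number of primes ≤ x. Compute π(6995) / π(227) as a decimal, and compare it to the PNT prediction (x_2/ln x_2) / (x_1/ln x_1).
π(6995)/π(227) = 899/49 ≈ 18.3469;  PNT prediction ≈ 18.8829.

π(227) = 49 and π(6995) = 899, so π(6995)/π(227) ≈ 18.3469. The PNT-predicted ratio is (6995/ln(6995)) / (227/ln(227)) ≈ 18.8829. The two agree to within a few percent, as expected.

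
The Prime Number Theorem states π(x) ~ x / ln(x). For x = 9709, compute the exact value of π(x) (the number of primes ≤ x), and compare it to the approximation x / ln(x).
π(9709) = 1197;  x/ln(x) ≈ 1057.53;  relative error ≈ 11.65%.

Directly count primes up to 9709: π(9709) = 1197. The PNT approximation gives 9709/ln(9709) ≈ 9709/9.18081 ≈ 1057.53. Relative error (π(x) − x/ln(x)) / π(x) ≈ 11.65%; the approximation is known to undercount slightly (Li(x) is a better estimate).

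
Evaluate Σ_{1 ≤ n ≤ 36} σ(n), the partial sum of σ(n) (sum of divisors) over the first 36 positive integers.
Σ_{n ≤ 36} σ(n) = 1098

Compute σ(n) for each 1 ≤ n ≤ 36: σ(1) = 1, σ(2) = 3, σ(3) = 4, σ(4) = 7, σ(5) = 6, σ(6) = 12, σ(7) = 8, σ(8) = 15, σ(9) = 13, σ(10) = 18, σ(11) = 12, σ(12) = 28, σ(13) = 14, σ(14) = 24, σ(15) = 24, σ(16) = 31, σ(17) = 18, σ(18) = 39, σ(19) = 20, σ(20) = 42, σ(21) = 32, σ(22) = 36, σ(23) = 24, σ(24) = 60, σ(25) = 31, σ(26) = 42, σ(27) = 40, σ(28) = 56, σ(29) = 30, σ(30) = 72, σ(31) = 32, σ(32) = 63, σ(33) = 48, σ(34) = 54, σ(35) = 48, σ(36) = 91. Summing all 36 values: 1098. (Average order: Σ_{n ≤ x} σ(n) ~ (π²/12) x². For x = 36, (π²/12)·36² ≈ 1065.92.)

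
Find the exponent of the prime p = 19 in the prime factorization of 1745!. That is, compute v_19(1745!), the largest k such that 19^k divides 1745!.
v_19(1745!) = 95

Legendre's formula: v_p(n!) = Σ_{k ≥ 1} ⌊n / p^k⌋. For p = 19, n = 1745, the terms are:
  ⌊1745/19^1⌋ = ⌊1745/19⌋ = 91
  ⌊1745/19^2⌋ = ⌊1745/361⌋ = 4
(the next term ⌊1745/19^3⌋ = 0, terminating the sum). Summing: v_19(1745!) = 91 + 4 = 95.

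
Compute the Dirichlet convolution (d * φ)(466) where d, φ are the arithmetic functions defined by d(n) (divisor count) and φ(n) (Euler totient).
(d * φ)(466) = 702

Divisors of 466: [1, 2, 233, 466]. For each d | 466:
  d = 1: d(1) · φ(466/1) = 1 · 232 = 232
  d = 2: d(2) · φ(466/2) = 2 · 232 = 464
  d = 233: d(233) · φ(466/233) = 2 · 1 = 2
  d = 466: d(466) · φ(466/466) = 4 · 1 = 4
Summing: (d * φ)(466) = 232 + 464 + 2 + 4 = 702.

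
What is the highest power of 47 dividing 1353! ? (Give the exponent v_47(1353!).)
v_47(1353!) = 28

Legendre's formula: v_p(n!) = Σ_{k ≥ 1} ⌊n / p^k⌋. For p = 47, n = 1353, the terms are:
  ⌊1353/47^1⌋ = ⌊1353/47⌋ = 28
(the next term ⌊1353/47^2⌋ = 0, terminating the sum). Summing: v_47(1353!) = 28 = 28.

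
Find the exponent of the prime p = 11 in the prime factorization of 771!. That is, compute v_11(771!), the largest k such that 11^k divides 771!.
v_11(771!) = 76

Legendre's formula: v_p(n!) = Σ_{k ≥ 1} ⌊n / p^k⌋. For p = 11, n = 771, the terms are:
  ⌊771/11^1⌋ = ⌊771/11⌋ = 70
  ⌊771/11^2⌋ = ⌊771/121⌋ = 6
(the next term ⌊771/11^3⌋ = 0, terminating the sum). Summing: v_11(771!) = 70 + 6 = 76.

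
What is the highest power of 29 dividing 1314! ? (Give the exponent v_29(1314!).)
v_29(1314!) = 46

Legendre's formula: v_p(n!) = Σ_{k ≥ 1} ⌊n / p^k⌋. For p = 29, n = 1314, the terms are:
  ⌊1314/29^1⌋ = ⌊1314/29⌋ = 45
  ⌊1314/29^2⌋ = ⌊1314/841⌋ = 1
(the next term ⌊1314/29^3⌋ = 0, terminating the sum). Summing: v_29(1314!) = 45 + 1 = 46.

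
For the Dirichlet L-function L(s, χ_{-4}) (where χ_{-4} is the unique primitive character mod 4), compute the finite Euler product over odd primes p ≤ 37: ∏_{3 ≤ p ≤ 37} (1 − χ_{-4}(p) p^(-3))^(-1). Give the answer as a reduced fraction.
∏ = 23039676015771696171729025/23777920687809392849977344

The odd primes p ≤ 37 are [3, 5, 7, 11, 13, 17, 19, 23, 29, 31, 37]. For each, χ(p) = 1 if p ≡ 1 mod 4, χ(p) = −1 if p ≡ 3 mod 4. Taking (1 − χ(p)/p^3)^(-1) = p^3/(p^3 − χ(p)): (1 − (-1)/3^3)^(-1) · (1 − (1)/5^3)^(-1) · (1 − (-1)/7^3)^(-1) · (1 − (-1)/11^3)^(-1) · (1 − (1)/13^3)^(-1) · (1 − (1)/17^3)^(-1) · (1 − (-1)/19^3)^(-1) · (1 − (-1)/23^3)^(-1) · (1 − (1)/29^3)^(-1) · (1 − (-1)/31^3)^(-1) · (1 − (1)/37^3)^(-1) = 23039676015771696171729025/23777920687809392849977344.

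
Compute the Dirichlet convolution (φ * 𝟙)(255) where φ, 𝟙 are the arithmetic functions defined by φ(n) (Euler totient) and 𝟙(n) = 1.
(φ * 𝟙)(255) = 255

Divisors of 255: [1, 3, 5, 15, 17, 51, 85, 255]. For each d | 255:
  d = 1: φ(1) · 𝟙(255/1) = 1 · 1 = 1
  d = 3: φ(3) · 𝟙(255/3) = 2 · 1 = 2
  d = 5: φ(5) · 𝟙(255/5) = 4 · 1 = 4
  d = 15: φ(15) · 𝟙(255/15) = 8 · 1 = 8
  d = 17: φ(17) · 𝟙(255/17) = 16 · 1 = 16
  d = 51: φ(51) · 𝟙(255/51) = 32 · 1 = 32
  d = 85: φ(85) · 𝟙(255/85) = 64 · 1 = 64
  d = 255: φ(255) · 𝟙(255/255) = 128 · 1 = 128
Summing: (φ * 𝟙)(255) = 1 + 2 + 4 + 8 + 16 + 32 + 64 + 128 = 255.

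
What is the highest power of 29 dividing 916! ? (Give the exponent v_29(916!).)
v_29(916!) = 32

Legendre's formula: v_p(n!) = Σ_{k ≥ 1} ⌊n / p^k⌋. For p = 29, n = 916, the terms are:
  ⌊916/29^1⌋ = ⌊916/29⌋ = 31
  ⌊916/29^2⌋ = ⌊916/841⌋ = 1
(the next term ⌊916/29^3⌋ = 0, terminating the sum). Summing: v_29(916!) = 31 + 1 = 32.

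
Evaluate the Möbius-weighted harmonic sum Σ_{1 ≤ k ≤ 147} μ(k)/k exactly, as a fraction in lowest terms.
Σ μ(k)/k = 66670440746206079837278951558338834430808994180477323/3338215550199730022503077710549980019122111551066811030

Values of μ(k) for 1 ≤ k ≤ 147: μ(1) = 1, μ(2) = -1, μ(3) = -1, μ(5) = -1, μ(6) = 1, μ(7) = -1, μ(10) = 1, μ(11) = -1, μ(13) = -1, μ(14) = 1, μ(15) = 1, μ(17) = -1, μ(19) = -1, μ(21) = 1, μ(22) = 1, μ(23) = -1, μ(26) = 1, μ(29) = -1, μ(30) = -1, μ(31) = -1, μ(33) = 1, μ(34) = 1, μ(35) = 1, μ(37) = -1, μ(38) = 1, μ(39) = 1, μ(41) = -1, μ(42) = -1, μ(43) = -1, μ(46) = 1, μ(47) = -1, μ(51) = 1, μ(53) = -1, μ(55) = 1, μ(57) = 1, μ(58) = 1, μ(59) = -1, μ(61) = -1, μ(62) = 1, μ(65) = 1, μ(66) = -1, μ(67) = -1, μ(69) = 1, μ(70) = -1, μ(71) = -1, μ(73) = -1, μ(74) = 1, μ(77) = 1, μ(78) = -1, μ(79) = -1, μ(82) = 1, μ(83) = -1, μ(85) = 1, μ(86) = 1, μ(87) = 1, μ(89) = -1, μ(91) = 1, μ(93) = 1, μ(94) = 1, μ(95) = 1, μ(97) = -1, μ(101) = -1, μ(102) = -1, μ(103) = -1, μ(105) = -1, μ(106) = 1, μ(107) = -1, μ(109) = -1, μ(110) = -1, μ(111) = 1, μ(113) = -1, μ(114) = -1, μ(115) = 1, μ(118) = 1, μ(119) = 1, μ(122) = 1, μ(123) = 1, μ(127) = -1, μ(129) = 1, μ(130) = -1, μ(131) = -1, μ(133) = 1, μ(134) = 1, μ(137) = -1, μ(138) = -1, μ(139) = -1, μ(141) = 1, μ(142) = 1, μ(143) = 1, μ(145) = 1, μ(146) = 1, with μ = 0 on non-squarefree integers. Summing μ(k)/k for k where μ(k) ≠ 0 gives 66670440746206079837278951558338834430808994180477323/3338215550199730022503077710549980019122111551066811030 ≈ 0.0200. (PNT ⟺ this sum → 0 as n → ∞.)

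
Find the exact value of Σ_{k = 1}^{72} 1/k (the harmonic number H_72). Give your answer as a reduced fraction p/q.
H_72 = 9112469359293533278712889630349/1874681189225708508850515710400

Direct summation: H_72 = 1 + 1/2 + ... + 1/72. The least common denominator is lcm(1, ..., 72) = 5624043567677125526551547131200; over this denominator the numerator is 5624043567677125526551547131200 + 2812021783838562763275773565600 + 1874681189225708508850515710400 + 1406010891919281381637886782800 + 1124808713535425105310309426240 + 937340594612854254425257855200 + 803434795382446503793078161600 + 703005445959640690818943391400 + 624893729741902836283505236800 + 562404356767712552655154713120 + 511276687970647775141049739200 + 468670297306427127212628927600 + 432618735975163502042426702400 + 401717397691223251896539080800 + 374936237845141701770103142080 + 351502722979820345409471695700 + 330826092216301501561855713600 + 312446864870951418141752618400 + 296002293035638185607976164800 + 281202178383856276327577356560 + 267811598460815501264359387200 + 255638343985323887570524869600 + 244523633377266327241371614400 + 234335148653213563606314463800 + 224961742707085021062061885248 + 216309367987581751021213351200 + 208297909913967612094501745600 + 200858698845611625948269540400 + 193932536816452604363846452800 + 187468118922570850885051571040 + 181420760247649210533920875200 + 175751361489910172704735847850 + 170425562656882591713683246400 + 165413046108150750780927856800 + 160686959076489300758615632320 + 156223432435475709070876309200 + 152001177504787176393285057600 + 148001146517819092803988082400 + 144206245325054500680808900800 + 140601089191928138163788678280 + 137171794333588427476867003200 + 133905799230407750632179693600 + 130791710876212221547710398400 + 127819171992661943785262434800 + 124978745948380567256701047360 + 122261816688633163620685807200 + 119660501439938840990458449600 + 117167574326606781803157231900 + 114776399340349500541868308800 + 112480871353542510531030942624 + 110275364072100500520618571200 + 108154683993790875510606675600 + 106114029578813689180217870400 + 104148954956983806047250872800 + 102255337594129555028209947840 + 100429349422805812974134770200 + 98667431011879395202658721600 + 96966268408226302181923226400 + 95322772333510602144941476800 + 93734059461285425442525785520 + 92197435535690582402484379200 + 90710380123824605266960437600 + 89270532820271833754786462400 + 87875680744955086352367923925 + 86523747195032700408485340480 + 85212781328441295856841623200 + 83940948771300380993306673600 + 82706523054075375390463928400 + 81507877792422109080457204800 + 80343479538244650379307816160 + 79211881234889091923261227200 + 78111716217737854535438154600 = 27337408077880599836138668891047, so H_72 = 27337408077880599836138668891047/5624043567677125526551547131200; reducing by gcd(27337408077880599836138668891047, 5624043567677125526551547131200) = 3 gives 9112469359293533278712889630349/1874681189225708508850515710400 ≈ 4.86081. (The PNT-adjacent estimate ln(72) + γ ≈ 4.85388 matches within O(1/n).)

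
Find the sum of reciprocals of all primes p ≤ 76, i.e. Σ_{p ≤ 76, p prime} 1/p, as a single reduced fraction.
Σ 1/p = 71544353681891529224514036059/40729680599249024150621323470

π(76) = 21, so the primes ≤ 76 are [2, 3, 5, 7, 11, 13, 17, 19, 23, 29, 31, 37, 41, 43, 47, 53, 59, 61, 67, 71, 73]. Summing 1/p over these primes: 71544353681891529224514036059/40729680599249024150621323470 ≈ 1.7566. Mertens estimate ln ln(76) + 0.2615 ≈ 1.7272.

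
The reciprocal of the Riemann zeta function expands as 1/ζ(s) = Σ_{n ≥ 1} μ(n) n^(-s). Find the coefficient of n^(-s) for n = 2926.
μ(2926) = 1

Factor n = 2926 = 2 · 7 · 11 · 19. μ(n) = 0 if any exponent ≥ 2 (not squarefree); otherwise μ(n) = (−1)^{ω(n)} where ω(n) is the number of distinct prime factors. Applying: μ(2926) = 1.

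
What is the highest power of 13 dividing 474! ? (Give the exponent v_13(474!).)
v_13(474!) = 38

Legendre's formula: v_p(n!) = Σ_{k ≥ 1} ⌊n / p^k⌋. For p = 13, n = 474, the terms are:
  ⌊474/13^1⌋ = ⌊474/13⌋ = 36
  ⌊474/13^2⌋ = ⌊474/169⌋ = 2
(the next term ⌊474/13^3⌋ = 0, terminating the sum). Summing: v_13(474!) = 36 + 2 = 38.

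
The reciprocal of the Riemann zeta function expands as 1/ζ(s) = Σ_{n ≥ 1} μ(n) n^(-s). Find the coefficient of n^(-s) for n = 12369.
μ(12369) = 1

Factor n = 12369 = 3 · 7 · 19 · 31. μ(n) = 0 if any exponent ≥ 2 (not squarefree); otherwise μ(n) = (−1)^{ω(n)} where ω(n) is the number of distinct prime factors. Applying: μ(12369) = 1.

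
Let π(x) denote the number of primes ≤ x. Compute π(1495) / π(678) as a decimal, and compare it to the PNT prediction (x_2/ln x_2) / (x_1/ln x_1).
π(1495)/π(678) = 238/123 ≈ 1.9350;  PNT prediction ≈ 1.9665.

π(678) = 123 and π(1495) = 238, so π(1495)/π(678) ≈ 1.9350. The PNT-predicted ratio is (1495/ln(1495)) / (678/ln(678)) ≈ 1.9665. The two agree to within a few percent, as expected.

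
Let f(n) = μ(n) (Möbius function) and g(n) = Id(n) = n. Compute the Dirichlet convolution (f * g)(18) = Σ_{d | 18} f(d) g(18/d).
(μ * Id)(18) = 6

Divisors of 18: [1, 2, 3, 6, 9, 18]. For each d | 18:
  d = 1: μ(1) · Id(18/1) = 1 · 18 = 18
  d = 2: μ(2) · Id(18/2) = -1 · 9 = -9
  d = 3: μ(3) · Id(18/3) = -1 · 6 = -6
  d = 6: μ(6) · Id(18/6) = 1 · 3 = 3
  d = 9: μ(9) · Id(18/9) = 0 · 2 = 0
  d = 18: μ(18) · Id(18/18) = 0 · 1 = 0
Summing: (μ * Id)(18) = 18 + -9 + -6 + 3 + 0 + 0 = 6.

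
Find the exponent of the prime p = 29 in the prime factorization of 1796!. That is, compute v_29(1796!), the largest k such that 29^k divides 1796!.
v_29(1796!) = 63

Legendre's formula: v_p(n!) = Σ_{k ≥ 1} ⌊n / p^k⌋. For p = 29, n = 1796, the terms are:
  ⌊1796/29^1⌋ = ⌊1796/29⌋ = 61
  ⌊1796/29^2⌋ = ⌊1796/841⌋ = 2
(the next term ⌊1796/29^3⌋ = 0, terminating the sum). Summing: v_29(1796!) = 61 + 2 = 63.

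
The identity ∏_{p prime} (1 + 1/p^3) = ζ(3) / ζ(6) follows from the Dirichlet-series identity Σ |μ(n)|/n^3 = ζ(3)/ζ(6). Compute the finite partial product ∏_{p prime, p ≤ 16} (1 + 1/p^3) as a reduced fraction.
∏ = 431631936/365525875

The primes p ≤ 16 are [2, 3, 5, 7, 11, 13]. For each, (1 + 1/p^3) = (p^3 + 1)/p^3. Multiplying these fractions over p ∈ [2, 3, 5, 7, 11, 13] gives 431631936/365525875. (In the limit P → ∞ this tends to ζ(3)/ζ(6).)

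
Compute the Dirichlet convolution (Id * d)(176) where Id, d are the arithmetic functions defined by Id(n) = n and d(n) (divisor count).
(Id * d)(176) = 741

Divisors of 176: [1, 2, 4, 8, 11, 16, 22, 44, 88, 176]. For each d | 176:
  d = 1: Id(1) · d(176/1) = 1 · 10 = 10
  d = 2: Id(2) · d(176/2) = 2 · 8 = 16
  d = 4: Id(4) · d(176/4) = 4 · 6 = 24
  d = 8: Id(8) · d(176/8) = 8 · 4 = 32
  d = 11: Id(11) · d(176/11) = 11 · 5 = 55
  d = 16: Id(16) · d(176/16) = 16 · 2 = 32
  d = 22: Id(22) · d(176/22) = 22 · 4 = 88
  d = 44: Id(44) · d(176/44) = 44 · 3 = 132
  d = 88: Id(88) · d(176/88) = 88 · 2 = 176
  d = 176: Id(176) · d(176/176) = 176 · 1 = 176
Summing: (Id * d)(176) = 10 + 16 + 24 + 32 + 55 + 32 + 88 + 132 + 176 + 176 = 741.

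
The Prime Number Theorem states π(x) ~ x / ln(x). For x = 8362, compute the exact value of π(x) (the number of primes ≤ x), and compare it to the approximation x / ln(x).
π(8362) = 1046;  x/ln(x) ≈ 925.88;  relative error ≈ 11.48%.

Directly count primes up to 8362: π(8362) = 1046. The PNT approximation gives 8362/ln(8362) ≈ 8362/9.03145 ≈ 925.88. Relative error (π(x) − x/ln(x)) / π(x) ≈ 11.48%; the approximation is known to undercount slightly (Li(x) is a better estimate).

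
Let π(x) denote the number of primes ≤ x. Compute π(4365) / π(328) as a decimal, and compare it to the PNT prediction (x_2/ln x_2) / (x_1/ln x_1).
π(4365)/π(328) = 596/66 ≈ 9.0303;  PNT prediction ≈ 9.1981.

π(328) = 66 and π(4365) = 596, so π(4365)/π(328) ≈ 9.0303. The PNT-predicted ratio is (4365/ln(4365)) / (328/ln(328)) ≈ 9.1981. The two agree to within a few percent, as expected.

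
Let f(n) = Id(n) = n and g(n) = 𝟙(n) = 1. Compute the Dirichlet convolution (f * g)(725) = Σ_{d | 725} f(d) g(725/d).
(Id * 𝟙)(725) = 930

Divisors of 725: [1, 5, 25, 29, 145, 725]. For each d | 725:
  d = 1: Id(1) · 𝟙(725/1) = 1 · 1 = 1
  d = 5: Id(5) · 𝟙(725/5) = 5 · 1 = 5
  d = 25: Id(25) · 𝟙(725/25) = 25 · 1 = 25
  d = 29: Id(29) · 𝟙(725/29) = 29 · 1 = 29
  d = 145: Id(145) · 𝟙(725/145) = 145 · 1 = 145
  d = 725: Id(725) · 𝟙(725/725) = 725 · 1 = 725
Summing: (Id * 𝟙)(725) = 1 + 5 + 25 + 29 + 145 + 725 = 930.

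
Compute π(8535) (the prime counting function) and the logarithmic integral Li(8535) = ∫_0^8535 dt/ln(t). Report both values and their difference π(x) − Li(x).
π(8535) = 1063;  Li(8535) ≈ 1085.73;  π(x) − Li(x) ≈ -22.73.

Direct count of primes ≤ 8535 gives π(8535) = 1063. Numerical evaluation of the logarithmic integral gives Li(8535) ≈ 1085.73. The difference π(x) − Li(x) ≈ -22.73 is typically negative for small/moderate x (Li(x) overestimates), though Littlewood's theorem shows this sign changes infinitely often.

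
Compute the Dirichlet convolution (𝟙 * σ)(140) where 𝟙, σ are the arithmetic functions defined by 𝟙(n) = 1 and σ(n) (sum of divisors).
(𝟙 * σ)(140) = 693

Divisors of 140: [1, 2, 4, 5, 7, 10, 14, 20, 28, 35, 70, 140]. For each d | 140:
  d = 1: 𝟙(1) · σ(140/1) = 1 · 336 = 336
  d = 2: 𝟙(2) · σ(140/2) = 1 · 144 = 144
  d = 4: 𝟙(4) · σ(140/4) = 1 · 48 = 48
  d = 5: 𝟙(5) · σ(140/5) = 1 · 56 = 56
  d = 7: 𝟙(7) · σ(140/7) = 1 · 42 = 42
  d = 10: 𝟙(10) · σ(140/10) = 1 · 24 = 24
  d = 14: 𝟙(14) · σ(140/14) = 1 · 18 = 18
  d = 20: 𝟙(20) · σ(140/20) = 1 · 8 = 8
  d = 28: 𝟙(28) · σ(140/28) = 1 · 6 = 6
  d = 35: 𝟙(35) · σ(140/35) = 1 · 7 = 7
  d = 70: 𝟙(70) · σ(140/70) = 1 · 3 = 3
  d = 140: 𝟙(140) · σ(140/140) = 1 · 1 = 1
Summing: (𝟙 * σ)(140) = 336 + 144 + 48 + 56 + 42 + 24 + 18 + 8 + 6 + 7 + 3 + 1 = 693.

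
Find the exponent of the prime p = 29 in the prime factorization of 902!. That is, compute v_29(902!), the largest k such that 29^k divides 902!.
v_29(902!) = 32

Legendre's formula: v_p(n!) = Σ_{k ≥ 1} ⌊n / p^k⌋. For p = 29, n = 902, the terms are:
  ⌊902/29^1⌋ = ⌊902/29⌋ = 31
  ⌊902/29^2⌋ = ⌊902/841⌋ = 1
(the next term ⌊902/29^3⌋ = 0, terminating the sum). Summing: v_29(902!) = 31 + 1 = 32.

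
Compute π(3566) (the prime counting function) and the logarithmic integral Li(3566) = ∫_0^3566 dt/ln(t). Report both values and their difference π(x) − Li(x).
π(3566) = 499;  Li(3566) ≈ 512.68;  π(x) − Li(x) ≈ -13.68.

Direct count of primes ≤ 3566 gives π(3566) = 499. Numerical evaluation of the logarithmic integral gives Li(3566) ≈ 512.68. The difference π(x) − Li(x) ≈ -13.68 is typically negative for small/moderate x (Li(x) overestimates), though Littlewood's theorem shows this sign changes infinitely often.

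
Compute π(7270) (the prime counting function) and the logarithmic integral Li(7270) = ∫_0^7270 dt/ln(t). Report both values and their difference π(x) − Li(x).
π(7270) = 928;  Li(7270) ≈ 944.76;  π(x) − Li(x) ≈ -16.76.

Direct count of primes ≤ 7270 gives π(7270) = 928. Numerical evaluation of the logarithmic integral gives Li(7270) ≈ 944.76. The difference π(x) − Li(x) ≈ -16.76 is typically negative for small/moderate x (Li(x) overestimates), though Littlewood's theorem shows this sign changes infinitely often.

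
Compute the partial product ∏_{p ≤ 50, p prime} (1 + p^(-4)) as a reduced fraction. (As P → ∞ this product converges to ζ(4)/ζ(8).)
∏ = 47811026860845170938198805915402199301066734558460286583378224128/44354583229145063659978971326989541656878007876738536067589135625

The primes p ≤ 50 are [2, 3, 5, 7, 11, 13, 17, 19, 23, 29, 31, 37, 41, 43, 47]. For each, (1 + 1/p^4) = (p^4 + 1)/p^4. Multiplying these fractions over p ∈ [2, 3, 5, 7, 11, 13, 17, 19, 23, 29, 31, 37, 41, 43, 47] gives 47811026860845170938198805915402199301066734558460286583378224128/44354583229145063659978971326989541656878007876738536067589135625. (In the limit P → ∞ this tends to ζ(4)/ζ(8).)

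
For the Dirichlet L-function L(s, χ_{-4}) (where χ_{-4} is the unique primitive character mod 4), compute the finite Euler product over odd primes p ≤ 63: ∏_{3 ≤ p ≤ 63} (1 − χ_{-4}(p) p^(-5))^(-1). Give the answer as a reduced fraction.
∏ = 478212334295798677259125227573990358291095208018494528428976877948999059062284551009530475199/480056794509206891424767146601704797711651986953735424570384919662551238689346859653136384000

The odd primes p ≤ 63 are [3, 5, 7, 11, 13, 17, 19, 23, 29, 31, 37, 41, 43, 47, 53, 59, 61]. For each, χ(p) = 1 if p ≡ 1 mod 4, χ(p) = −1 if p ≡ 3 mod 4. Taking (1 − χ(p)/p^5)^(-1) = p^5/(p^5 − χ(p)): (1 − (-1)/3^5)^(-1) · (1 − (1)/5^5)^(-1) · (1 − (-1)/7^5)^(-1) · (1 − (-1)/11^5)^(-1) · (1 − (1)/13^5)^(-1) · (1 − (1)/17^5)^(-1) · (1 − (-1)/19^5)^(-1) · (1 − (-1)/23^5)^(-1) · (1 − (1)/29^5)^(-1) · (1 − (-1)/31^5)^(-1) · (1 − (1)/37^5)^(-1) · (1 − (1)/41^5)^(-1) · (1 − (-1)/43^5)^(-1) · (1 − (-1)/47^5)^(-1) · (1 − (1)/53^5)^(-1) · (1 − (-1)/59^5)^(-1) · (1 − (1)/61^5)^(-1) = 478212334295798677259125227573990358291095208018494528428976877948999059062284551009530475199/480056794509206891424767146601704797711651986953735424570384919662551238689346859653136384000.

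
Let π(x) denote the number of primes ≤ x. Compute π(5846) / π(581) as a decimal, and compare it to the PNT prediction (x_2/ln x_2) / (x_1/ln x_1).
π(5846)/π(581) = 767/106 ≈ 7.2358;  PNT prediction ≈ 7.3836.

π(581) = 106 and π(5846) = 767, so π(5846)/π(581) ≈ 7.2358. The PNT-predicted ratio is (5846/ln(5846)) / (581/ln(581)) ≈ 7.3836. The two agree to within a few percent, as expected.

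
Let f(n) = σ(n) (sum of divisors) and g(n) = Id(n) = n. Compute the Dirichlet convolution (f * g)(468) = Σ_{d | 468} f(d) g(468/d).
(σ * Id)(468) = 15606

Divisors of 468: [1, 2, 3, 4, 6, 9, 12, 13, 18, 26, 36, 39, 52, 78, 117, 156, 234, 468]. For each d | 468:
  d = 1: σ(1) · Id(468/1) = 1 · 468 = 468
  d = 2: σ(2) · Id(468/2) = 3 · 234 = 702
  d = 3: σ(3) · Id(468/3) = 4 · 156 = 624
  d = 4: σ(4) · Id(468/4) = 7 · 117 = 819
  d = 6: σ(6) · Id(468/6) = 12 · 78 = 936
  d = 9: σ(9) · Id(468/9) = 13 · 52 = 676
  d = 12: σ(12) · Id(468/12) = 28 · 39 = 1092
  d = 13: σ(13) · Id(468/13) = 14 · 36 = 504
  d = 18: σ(18) · Id(468/18) = 39 · 26 = 1014
  d = 26: σ(26) · Id(468/26) = 42 · 18 = 756
  d = 36: σ(36) · Id(468/36) = 91 · 13 = 1183
  d = 39: σ(39) · Id(468/39) = 56 · 12 = 672
  d = 52: σ(52) · Id(468/52) = 98 · 9 = 882
  d = 78: σ(78) · Id(468/78) = 168 · 6 = 1008
  d = 117: σ(117) · Id(468/117) = 182 · 4 = 728
  d = 156: σ(156) · Id(468/156) = 392 · 3 = 1176
  d = 234: σ(234) · Id(468/234) = 546 · 2 = 1092
  d = 468: σ(468) · Id(468/468) = 1274 · 1 = 1274
Summing: (σ * Id)(468) = 468 + 702 + 624 + 819 + 936 + 676 + 1092 + 504 + 1014 + 756 + 1183 + 672 + 882 + 1008 + 728 + 1176 + 1092 + 1274 = 15606.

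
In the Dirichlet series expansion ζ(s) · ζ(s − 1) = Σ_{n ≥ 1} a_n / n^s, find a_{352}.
σ(352) = 756

In the product (Σ m^0/m^s)(Σ k / k^s) = Σ (Σ_{d | n} d) / n^s, the coefficient of 1/n^s is σ(n) = Σ_{d | n} d. For n = 352, divisors are [1, 2, 4, 8, 11, 16, 22, 32, 44, 88, 176, 352]; summing: σ(352) = 756.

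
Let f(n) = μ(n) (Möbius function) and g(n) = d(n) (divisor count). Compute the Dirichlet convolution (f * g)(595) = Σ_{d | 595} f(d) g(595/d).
(μ * d)(595) = 1

Divisors of 595: [1, 5, 7, 17, 35, 85, 119, 595]. For each d | 595:
  d = 1: μ(1) · d(595/1) = 1 · 8 = 8
  d = 5: μ(5) · d(595/5) = -1 · 4 = -4
  d = 7: μ(7) · d(595/7) = -1 · 4 = -4
  d = 17: μ(17) · d(595/17) = -1 · 4 = -4
  d = 35: μ(35) · d(595/35) = 1 · 2 = 2
  d = 85: μ(85) · d(595/85) = 1 · 2 = 2
  d = 119: μ(119) · d(595/119) = 1 · 2 = 2
  d = 595: μ(595) · d(595/595) = -1 · 1 = -1
Summing: (μ * d)(595) = 8 + -4 + -4 + -4 + 2 + 2 + 2 + -1 = 1.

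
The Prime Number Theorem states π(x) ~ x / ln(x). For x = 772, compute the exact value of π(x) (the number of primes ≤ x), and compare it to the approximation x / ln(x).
π(772) = 136;  x/ln(x) ≈ 116.11;  relative error ≈ 14.63%.

Directly count primes up to 772: π(772) = 136. The PNT approximation gives 772/ln(772) ≈ 772/6.64898 ≈ 116.11. Relative error (π(x) − x/ln(x)) / π(x) ≈ 14.63%; the approximation is known to undercount slightly (Li(x) is a better estimate).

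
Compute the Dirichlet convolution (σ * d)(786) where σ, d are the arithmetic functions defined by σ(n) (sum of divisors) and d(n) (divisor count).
(σ * d)(786) = 4020

Divisors of 786: [1, 2, 3, 6, 131, 262, 393, 786]. For each d | 786:
  d = 1: σ(1) · d(786/1) = 1 · 8 = 8
  d = 2: σ(2) · d(786/2) = 3 · 4 = 12
  d = 3: σ(3) · d(786/3) = 4 · 4 = 16
  d = 6: σ(6) · d(786/6) = 12 · 2 = 24
  d = 131: σ(131) · d(786/131) = 132 · 4 = 528
  d = 262: σ(262) · d(786/262) = 396 · 2 = 792
  d = 393: σ(393) · d(786/393) = 528 · 2 = 1056
  d = 786: σ(786) · d(786/786) = 1584 · 1 = 1584
Summing: (σ * d)(786) = 8 + 12 + 16 + 24 + 528 + 792 + 1056 + 1584 = 4020.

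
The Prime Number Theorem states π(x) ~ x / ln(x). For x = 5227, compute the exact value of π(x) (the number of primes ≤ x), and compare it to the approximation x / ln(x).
π(5227) = 694;  x/ln(x) ≈ 610.52;  relative error ≈ 12.03%.

Directly count primes up to 5227: π(5227) = 694. The PNT approximation gives 5227/ln(5227) ≈ 5227/8.56159 ≈ 610.52. Relative error (π(x) − x/ln(x)) / π(x) ≈ 12.03%; the approximation is known to undercount slightly (Li(x) is a better estimate).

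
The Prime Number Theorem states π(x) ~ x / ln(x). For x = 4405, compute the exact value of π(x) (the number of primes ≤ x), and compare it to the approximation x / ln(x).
π(4405) = 599;  x/ln(x) ≈ 525.00;  relative error ≈ 12.35%.

Directly count primes up to 4405: π(4405) = 599. The PNT approximation gives 4405/ln(4405) ≈ 4405/8.39050 ≈ 525.00. Relative error (π(x) − x/ln(x)) / π(x) ≈ 12.35%; the approximation is known to undercount slightly (Li(x) is a better estimate).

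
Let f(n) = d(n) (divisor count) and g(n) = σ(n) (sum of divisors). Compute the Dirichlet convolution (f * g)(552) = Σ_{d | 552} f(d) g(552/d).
(d * σ)(552) = 6552

Divisors of 552: [1, 2, 3, 4, 6, 8, 12, 23, 24, 46, 69, 92, 138, 184, 276, 552]. For each d | 552:
  d = 1: d(1) · σ(552/1) = 1 · 1440 = 1440
  d = 2: d(2) · σ(552/2) = 2 · 672 = 1344
  d = 3: d(3) · σ(552/3) = 2 · 360 = 720
  d = 4: d(4) · σ(552/4) = 3 · 288 = 864
  d = 6: d(6) · σ(552/6) = 4 · 168 = 672
  d = 8: d(8) · σ(552/8) = 4 · 96 = 384
  d = 12: d(12) · σ(552/12) = 6 · 72 = 432
  d = 23: d(23) · σ(552/23) = 2 · 60 = 120
  d = 24: d(24) · σ(552/24) = 8 · 24 = 192
  d = 46: d(46) · σ(552/46) = 4 · 28 = 112
  d = 69: d(69) · σ(552/69) = 4 · 15 = 60
  d = 92: d(92) · σ(552/92) = 6 · 12 = 72
  d = 138: d(138) · σ(552/138) = 8 · 7 = 56
  d = 184: d(184) · σ(552/184) = 8 · 4 = 32
  d = 276: d(276) · σ(552/276) = 12 · 3 = 36
  d = 552: d(552) · σ(552/552) = 16 · 1 = 16
Summing: (d * σ)(552) = 1440 + 1344 + 720 + 864 + 672 + 384 + 432 + 120 + 192 + 112 + 60 + 72 + 56 + 32 + 36 + 16 = 6552.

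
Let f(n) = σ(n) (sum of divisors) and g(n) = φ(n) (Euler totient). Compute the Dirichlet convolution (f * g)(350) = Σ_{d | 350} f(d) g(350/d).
(σ * φ)(350) = 4200

Divisors of 350: [1, 2, 5, 7, 10, 14, 25, 35, 50, 70, 175, 350]. For each d | 350:
  d = 1: σ(1) · φ(350/1) = 1 · 120 = 120
  d = 2: σ(2) · φ(350/2) = 3 · 120 = 360
  d = 5: σ(5) · φ(350/5) = 6 · 24 = 144
  d = 7: σ(7) · φ(350/7) = 8 · 20 = 160
  d = 10: σ(10) · φ(350/10) = 18 · 24 = 432
  d = 14: σ(14) · φ(350/14) = 24 · 20 = 480
  d = 25: σ(25) · φ(350/25) = 31 · 6 = 186
  d = 35: σ(35) · φ(350/35) = 48 · 4 = 192
  d = 50: σ(50) · φ(350/50) = 93 · 6 = 558
  d = 70: σ(70) · φ(350/70) = 144 · 4 = 576
  d = 175: σ(175) · φ(350/175) = 248 · 1 = 248
  d = 350: σ(350) · φ(350/350) = 744 · 1 = 744
Summing: (σ * φ)(350) = 120 + 360 + 144 + 160 + 432 + 480 + 186 + 192 + 558 + 576 + 248 + 744 = 4200.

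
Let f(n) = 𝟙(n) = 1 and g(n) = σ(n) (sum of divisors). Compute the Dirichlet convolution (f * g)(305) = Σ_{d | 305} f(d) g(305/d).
(𝟙 * σ)(305) = 441

Divisors of 305: [1, 5, 61, 305]. For each d | 305:
  d = 1: 𝟙(1) · σ(305/1) = 1 · 372 = 372
  d = 5: 𝟙(5) · σ(305/5) = 1 · 62 = 62
  d = 61: 𝟙(61) · σ(305/61) = 1 · 6 = 6
  d = 305: 𝟙(305) · σ(305/305) = 1 · 1 = 1
Summing: (𝟙 * σ)(305) = 372 + 62 + 6 + 1 = 441.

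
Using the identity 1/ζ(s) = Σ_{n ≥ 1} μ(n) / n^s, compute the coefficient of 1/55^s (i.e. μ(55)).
μ(55) = 1

Factor n = 55 = 5 · 11. μ(n) = 0 if any exponent ≥ 2 (not squarefree); otherwise μ(n) = (−1)^{ω(n)} where ω(n) is the number of distinct prime factors. Applying: μ(55) = 1.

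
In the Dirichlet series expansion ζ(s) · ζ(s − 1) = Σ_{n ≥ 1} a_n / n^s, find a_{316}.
σ(316) = 560

In the product (Σ m^0/m^s)(Σ k / k^s) = Σ (Σ_{d | n} d) / n^s, the coefficient of 1/n^s is σ(n) = Σ_{d | n} d. For n = 316, divisors are [1, 2, 4, 79, 158, 316]; summing: σ(316) = 560.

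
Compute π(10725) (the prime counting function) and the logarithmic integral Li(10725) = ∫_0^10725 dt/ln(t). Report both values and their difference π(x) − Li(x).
π(10725) = 1307;  Li(10725) ≈ 1324.55;  π(x) − Li(x) ≈ -17.55.

Direct count of primes ≤ 10725 gives π(10725) = 1307. Numerical evaluation of the logarithmic integral gives Li(10725) ≈ 1324.55. The difference π(x) − Li(x) ≈ -17.55 is typically negative for small/moderate x (Li(x) overestimates), though Littlewood's theorem shows this sign changes infinitely often.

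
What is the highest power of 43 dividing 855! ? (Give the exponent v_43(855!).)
v_43(855!) = 19

Legendre's formula: v_p(n!) = Σ_{k ≥ 1} ⌊n / p^k⌋. For p = 43, n = 855, the terms are:
  ⌊855/43^1⌋ = ⌊855/43⌋ = 19
(the next term ⌊855/43^2⌋ = 0, terminating the sum). Summing: v_43(855!) = 19 = 19.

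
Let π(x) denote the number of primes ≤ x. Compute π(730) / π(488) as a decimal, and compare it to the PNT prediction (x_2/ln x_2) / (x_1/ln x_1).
π(730)/π(488) = 129/93 ≈ 1.3871;  PNT prediction ≈ 1.4045.

π(488) = 93 and π(730) = 129, so π(730)/π(488) ≈ 1.3871. The PNT-predicted ratio is (730/ln(730)) / (488/ln(488)) ≈ 1.4045. The two agree to within a few percent, as expected.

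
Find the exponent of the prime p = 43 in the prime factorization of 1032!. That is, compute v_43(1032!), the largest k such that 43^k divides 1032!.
v_43(1032!) = 24

Legendre's formula: v_p(n!) = Σ_{k ≥ 1} ⌊n / p^k⌋. For p = 43, n = 1032, the terms are:
  ⌊1032/43^1⌋ = ⌊1032/43⌋ = 24
(the next term ⌊1032/43^2⌋ = 0, terminating the sum). Summing: v_43(1032!) = 24 = 24.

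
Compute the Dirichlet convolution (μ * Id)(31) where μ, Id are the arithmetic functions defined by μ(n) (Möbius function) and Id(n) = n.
(μ * Id)(31) = 30

Divisors of 31: [1, 31]. For each d | 31:
  d = 1: μ(1) · Id(31/1) = 1 · 31 = 31
  d = 31: μ(31) · Id(31/31) = -1 · 1 = -1
Summing: (μ * Id)(31) = 31 + -1 = 30.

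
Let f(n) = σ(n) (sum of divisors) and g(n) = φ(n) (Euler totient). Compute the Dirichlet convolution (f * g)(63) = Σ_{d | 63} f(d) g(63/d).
(σ * φ)(63) = 378

Divisors of 63: [1, 3, 7, 9, 21, 63]. For each d | 63:
  d = 1: σ(1) · φ(63/1) = 1 · 36 = 36
  d = 3: σ(3) · φ(63/3) = 4 · 12 = 48
  d = 7: σ(7) · φ(63/7) = 8 · 6 = 48
  d = 9: σ(9) · φ(63/9) = 13 · 6 = 78
  d = 21: σ(21) · φ(63/21) = 32 · 2 = 64
  d = 63: σ(63) · φ(63/63) = 104 · 1 = 104
Summing: (σ * φ)(63) = 36 + 48 + 48 + 78 + 64 + 104 = 378.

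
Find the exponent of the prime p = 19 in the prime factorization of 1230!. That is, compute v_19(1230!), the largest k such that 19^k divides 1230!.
v_19(1230!) = 67

Legendre's formula: v_p(n!) = Σ_{k ≥ 1} ⌊n / p^k⌋. For p = 19, n = 1230, the terms are:
  ⌊1230/19^1⌋ = ⌊1230/19⌋ = 64
  ⌊1230/19^2⌋ = ⌊1230/361⌋ = 3
(the next term ⌊1230/19^3⌋ = 0, terminating the sum). Summing: v_19(1230!) = 64 + 3 = 67.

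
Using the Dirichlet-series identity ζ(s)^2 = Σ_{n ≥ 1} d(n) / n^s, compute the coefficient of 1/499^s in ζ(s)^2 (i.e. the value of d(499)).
d(499) = 2

ζ(s)^2 = (Σ 1/m^s)(Σ 1/k^s). The coefficient of 1/n^s in the product is the number of ordered pairs (m, k) with mk = n, which equals d(n). For n = 499, divisors are [1, 499], so d(499) = 2.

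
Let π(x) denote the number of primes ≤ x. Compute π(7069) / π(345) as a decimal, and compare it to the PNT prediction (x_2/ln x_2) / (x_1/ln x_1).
π(7069)/π(345) = 908/68 ≈ 13.3529;  PNT prediction ≈ 13.5086.

π(345) = 68 and π(7069) = 908, so π(7069)/π(345) ≈ 13.3529. The PNT-predicted ratio is (7069/ln(7069)) / (345/ln(345)) ≈ 13.5086. The two agree to within a few percent, as expected.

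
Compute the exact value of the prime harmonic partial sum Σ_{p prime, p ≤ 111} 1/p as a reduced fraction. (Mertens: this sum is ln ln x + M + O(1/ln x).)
Σ 1/p = 514977313070181206962860776592994315598662571/279734996817854936178276161872067809674997230

π(111) = 29, so the primes ≤ 111 are [2, 3, 5, 7, 11, 13, 17, 19, 23, 29, 31, 37, 41, 43, 47, 53, 59, 61, 67, 71, 73, 79, 83, 89, 97, 101, 103, 107, 109]. Summing 1/p over these primes: 514977313070181206962860776592994315598662571/279734996817854936178276161872067809674997230 ≈ 1.8409. Mertens estimate ln ln(111) + 0.2615 ≈ 1.8111.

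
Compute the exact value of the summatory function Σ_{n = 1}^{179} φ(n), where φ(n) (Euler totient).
Σ_{n ≤ 179} φ(n) = 9832

Compute φ(n) for each 1 ≤ n ≤ 179: φ(1) = 1, φ(2) = 1, φ(3) = 2, φ(4) = 2, φ(5) = 4, φ(6) = 2, φ(7) = 6, φ(8) = 4, φ(9) = 6, φ(10) = 4, φ(11) = 10, φ(12) = 4, φ(13) = 12, φ(14) = 6, φ(15) = 8, φ(16) = 8, φ(17) = 16, φ(18) = 6, φ(19) = 18, φ(20) = 8, φ(21) = 12, φ(22) = 10, φ(23) = 22, φ(24) = 8, φ(25) = 20, φ(26) = 12, φ(27) = 18, φ(28) = 12, φ(29) = 28, φ(30) = 8, φ(31) = 30, φ(32) = 16, φ(33) = 20, φ(34) = 16, φ(35) = 24, φ(36) = 12, φ(37) = 36, φ(38) = 18, φ(39) = 24, φ(40) = 16, φ(41) = 40, φ(42) = 12, φ(43) = 42, φ(44) = 20, φ(45) = 24, φ(46) = 22, φ(47) = 46, φ(48) = 16, φ(49) = 42, φ(50) = 20, φ(51) = 32, φ(52) = 24, φ(53) = 52, φ(54) = 18, φ(55) = 40, φ(56) = 24, φ(57) = 36, φ(58) = 28, φ(59) = 58, φ(60) = 16, φ(61) = 60, φ(62) = 30, φ(63) = 36, φ(64) = 32, φ(65) = 48, φ(66) = 20, φ(67) = 66, φ(68) = 32, φ(69) = 44, φ(70) = 24, φ(71) = 70, φ(72) = 24, φ(73) = 72, φ(74) = 36, φ(75) = 40, φ(76) = 36, φ(77) = 60, φ(78) = 24, φ(79) = 78, φ(80) = 32, φ(81) = 54, φ(82) = 40, φ(83) = 82, φ(84) = 24, φ(85) = 64, φ(86) = 42, φ(87) = 56, φ(88) = 40, φ(89) = 88, φ(90) = 24, φ(91) = 72, φ(92) = 44, φ(93) = 60, φ(94) = 46, φ(95) = 72, φ(96) = 32, φ(97) = 96, φ(98) = 42, φ(99) = 60, φ(100) = 40, φ(101) = 100, φ(102) = 32, φ(103) = 102, φ(104) = 48, φ(105) = 48, φ(106) = 52, φ(107) = 106, φ(108) = 36, φ(109) = 108, φ(110) = 40, φ(111) = 72, φ(112) = 48, φ(113) = 112, φ(114) = 36, φ(115) = 88, φ(116) = 56, φ(117) = 72, φ(118) = 58, φ(119) = 96, φ(120) = 32, φ(121) = 110, φ(122) = 60, φ(123) = 80, φ(124) = 60, φ(125) = 100, φ(126) = 36, φ(127) = 126, φ(128) = 64, φ(129) = 84, φ(130) = 48, φ(131) = 130, φ(132) = 40, φ(133) = 108, φ(134) = 66, φ(135) = 72, φ(136) = 64, φ(137) = 136, φ(138) = 44, φ(139) = 138, φ(140) = 48, φ(141) = 92, φ(142) = 70, φ(143) = 120, φ(144) = 48, φ(145) = 112, φ(146) = 72, φ(147) = 84, φ(148) = 72, φ(149) = 148, φ(150) = 40, φ(151) = 150, φ(152) = 72, φ(153) = 96, φ(154) = 60, φ(155) = 120, φ(156) = 48, φ(157) = 156, φ(158) = 78, φ(159) = 104, φ(160) = 64, φ(161) = 132, φ(162) = 54, φ(163) = 162, φ(164) = 80, φ(165) = 80, φ(166) = 82, φ(167) = 166, φ(168) = 48, φ(169) = 156, φ(170) = 64, φ(171) = 108, φ(172) = 84, φ(173) = 172, φ(174) = 56, φ(175) = 120, φ(176) = 80, φ(177) = 116, φ(178) = 88, φ(179) = 178. Summing all 179 values: 9832. (Average order: Σ_{n ≤ x} φ(n) ~ (3/π²) x². For x = 179, (3/π²)·179² ≈ 9739.30.)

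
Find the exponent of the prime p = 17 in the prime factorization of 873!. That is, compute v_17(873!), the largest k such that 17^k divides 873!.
v_17(873!) = 54

Legendre's formula: v_p(n!) = Σ_{k ≥ 1} ⌊n / p^k⌋. For p = 17, n = 873, the terms are:
  ⌊873/17^1⌋ = ⌊873/17⌋ = 51
  ⌊873/17^2⌋ = ⌊873/289⌋ = 3
(the next term ⌊873/17^3⌋ = 0, terminating the sum). Summing: v_17(873!) = 51 + 3 = 54.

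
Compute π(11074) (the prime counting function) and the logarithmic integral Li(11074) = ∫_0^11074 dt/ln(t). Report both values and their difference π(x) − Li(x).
π(11074) = 1342;  Li(11074) ≈ 1362.09;  π(x) − Li(x) ≈ -20.09.

Direct count of primes ≤ 11074 gives π(11074) = 1342. Numerical evaluation of the logarithmic integral gives Li(11074) ≈ 1362.09. The difference π(x) − Li(x) ≈ -20.09 is typically negative for small/moderate x (Li(x) overestimates), though Littlewood's theorem shows this sign changes infinitely often.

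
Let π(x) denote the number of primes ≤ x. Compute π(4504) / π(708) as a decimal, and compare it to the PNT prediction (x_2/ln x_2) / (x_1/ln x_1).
π(4504)/π(708) = 610/126 ≈ 4.8413;  PNT prediction ≈ 4.9624.

π(708) = 126 and π(4504) = 610, so π(4504)/π(708) ≈ 4.8413. The PNT-predicted ratio is (4504/ln(4504)) / (708/ln(708)) ≈ 4.9624. The two agree to within a few percent, as expected.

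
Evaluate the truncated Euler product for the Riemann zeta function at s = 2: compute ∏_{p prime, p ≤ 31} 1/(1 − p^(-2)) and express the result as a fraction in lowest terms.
∏ = 82920037520482019/50722704772300800

The primes p ≤ 31 are [2, 3, 5, 7, 11, 13, 17, 19, 23, 29, 31]. For each prime, (1 − 1/p^2)^(-1) = p^2 / (p^2 − 1). The product is (1 − 1/2^2)^(-1), (1 − 1/3^2)^(-1), (1 − 1/5^2)^(-1), (1 − 1/7^2)^(-1), (1 − 1/11^2)^(-1), (1 − 1/13^2)^(-1), (1 − 1/17^2)^(-1), (1 − 1/19^2)^(-1), (1 − 1/23^2)^(-1), (1 − 1/29^2)^(-1), (1 − 1/31^2)^(-1) = ∏ p^2 / (p^2 − 1) = 82920037520482019/50722704772300800.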